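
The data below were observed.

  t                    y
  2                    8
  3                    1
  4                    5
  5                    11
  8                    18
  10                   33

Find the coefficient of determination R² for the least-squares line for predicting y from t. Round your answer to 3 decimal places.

0.845

n = 6, Σx = 32, Σy = 76, Σxy = 568, Σx² = 218, Σy² = 1624
Sxx = Σx² − (Σx)²/n = 218 − 170.666667 = 47.333333
Sxy = Σxy − (Σx)(Σy)/n = 568 − 405.333333 = 162.666667
Syy = Σy² − (Σy)²/n = 1624 − 962.666667 = 661.333333
R² = Sxy²/(Sxx·Syy) = (162.666667)²/(47.333333·661.333333) = 0.845298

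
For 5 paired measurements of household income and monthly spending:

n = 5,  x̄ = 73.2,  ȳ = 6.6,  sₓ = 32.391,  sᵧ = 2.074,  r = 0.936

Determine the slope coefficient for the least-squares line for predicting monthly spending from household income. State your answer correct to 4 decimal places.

b = r · sᵧ/sₓ = 0.936 · 2.074/32.391 = 0.059932

0.0599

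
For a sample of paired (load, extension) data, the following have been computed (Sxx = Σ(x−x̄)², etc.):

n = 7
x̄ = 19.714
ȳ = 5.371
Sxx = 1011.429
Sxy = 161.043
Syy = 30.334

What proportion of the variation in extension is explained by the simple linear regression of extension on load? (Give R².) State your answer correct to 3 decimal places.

0.845

R² = Sxy²/(Sxx·Syy) = (161.043)²/(1011.429·30.334) = 0.845315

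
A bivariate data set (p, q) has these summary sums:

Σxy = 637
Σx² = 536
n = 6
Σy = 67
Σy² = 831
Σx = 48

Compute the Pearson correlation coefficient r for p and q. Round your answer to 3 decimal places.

Sxx = Σx² − (Σx)²/n = 536 − 384 = 152
Sxy = Σxy − (Σx)(Σy)/n = 637 − 536 = 101
Syy = Σy² − (Σy)²/n = 831 − 748.166667 = 82.833333
r = Sxy/√(Sxx·Syy) = 101/√(12590.666667) = 101/112.208140 = 0.900113

0.900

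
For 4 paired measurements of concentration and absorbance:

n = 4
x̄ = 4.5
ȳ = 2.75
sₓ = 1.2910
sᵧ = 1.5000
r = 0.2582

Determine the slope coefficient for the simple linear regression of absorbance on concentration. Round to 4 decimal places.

0.3000

b = r · sᵧ/sₓ = 0.2582 · 1.5/1.291 = 0.3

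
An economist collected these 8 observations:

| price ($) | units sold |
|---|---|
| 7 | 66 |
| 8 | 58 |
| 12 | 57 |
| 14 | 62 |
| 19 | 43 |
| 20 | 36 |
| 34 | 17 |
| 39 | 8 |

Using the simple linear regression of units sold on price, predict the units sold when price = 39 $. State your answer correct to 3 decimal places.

n = 8, Σx = 153, Σy = 347, Σxy = 4905, Σx² = 3891
Sxx = Σx² − (Σx)²/n = 3891 − 2926.125 = 964.875
Sxy = Σxy − (Σx)(Σy)/n = 4905 − 6636.375 = -1731.375
b = Sxy/Sxx = -1731.375/964.875 = -1.794403
a = ȳ − b·x̄ = 43.375 − (-1.794403)·19.125 = 77.692965
ŷ(39) = a + b·39 = 77.692965 + (-1.794403)·39 = 7.711232

7.711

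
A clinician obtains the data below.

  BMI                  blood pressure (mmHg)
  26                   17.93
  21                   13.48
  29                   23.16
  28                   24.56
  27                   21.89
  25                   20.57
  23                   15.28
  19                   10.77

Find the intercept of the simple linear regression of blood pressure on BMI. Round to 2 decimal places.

-15.08

n = 8, Σx = 198, Σy = 147.64, Σxy = 3769.93, Σx² = 4986
Sxx = Σx² − (Σx)²/n = 4986 − 4900.5 = 85.5
Sxy = Σxy − (Σx)(Σy)/n = 3769.93 − 3654.09 = 115.84
b = Sxy/Sxx = 115.84/85.5 = 1.354854
a = ȳ − b·x̄ = 18.455 − 1.354854·24.75 = -15.077632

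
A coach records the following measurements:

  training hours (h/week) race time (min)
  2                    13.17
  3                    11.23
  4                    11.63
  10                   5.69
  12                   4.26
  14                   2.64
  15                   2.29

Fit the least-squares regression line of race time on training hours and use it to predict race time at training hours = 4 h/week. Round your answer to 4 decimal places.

n = 7, Σx = 60, Σy = 50.91, Σxy = 285.88, Σx² = 694
Sxx = Σx² − (Σx)²/n = 694 − 514.285714 = 179.714286
Sxy = Σxy − (Σx)(Σy)/n = 285.88 − 436.371429 = -150.491429
b = Sxy/Sxx = -150.491429/179.714286 = -0.837393
a = ȳ − b·x̄ = 7.272857 − (-0.837393)·8.571429 = 14.450509
ŷ(4) = a + b·4 = 14.450509 + (-0.837393)·4 = 11.100938

11.1009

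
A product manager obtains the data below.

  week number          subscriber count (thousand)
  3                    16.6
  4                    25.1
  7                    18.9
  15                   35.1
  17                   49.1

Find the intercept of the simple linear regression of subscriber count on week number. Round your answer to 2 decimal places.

n = 5, Σx = 46, Σy = 144.8, Σxy = 1643.7, Σx² = 588
Sxx = Σx² − (Σx)²/n = 588 − 423.2 = 164.8
Sxy = Σxy − (Σx)(Σy)/n = 1643.7 − 1332.16 = 311.54
b = Sxy/Sxx = 311.54/164.8 = 1.890413
a = ȳ − b·x̄ = 28.96 − 1.890413·9.2 = 11.568204

11.57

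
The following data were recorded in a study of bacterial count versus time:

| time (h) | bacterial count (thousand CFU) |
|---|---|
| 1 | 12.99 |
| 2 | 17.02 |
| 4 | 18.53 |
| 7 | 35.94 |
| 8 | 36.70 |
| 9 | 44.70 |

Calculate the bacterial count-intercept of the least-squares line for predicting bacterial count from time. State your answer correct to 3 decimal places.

7.710

n = 6, Σx = 31, Σy = 165.88, Σxy = 1068.63, Σx² = 215
Sxx = Σx² − (Σx)²/n = 215 − 160.166667 = 54.833333
Sxy = Σxy − (Σx)(Σy)/n = 1068.63 − 857.046667 = 211.583333
b = Sxy/Sxx = 211.583333/54.833333 = 3.858663
a = ȳ − b·x̄ = 27.646667 − 3.858663·5.166667 = 7.710243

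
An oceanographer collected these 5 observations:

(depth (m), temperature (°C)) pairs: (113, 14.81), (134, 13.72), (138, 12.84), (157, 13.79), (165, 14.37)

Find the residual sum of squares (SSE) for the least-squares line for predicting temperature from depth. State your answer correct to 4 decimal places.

n = 5, Σx = 707, Σy = 69.53, Σxy = 9820.01, Σx² = 101643, Σy² = 969.1011
Sxx = Σx² − (Σx)²/n = 101643 − 99969.8 = 1673.2
Sxy = Σxy − (Σx)(Σy)/n = 9820.01 − 9831.542 = -11.532
Syy = Σy² − (Σy)²/n = 969.1011 − 966.88418 = 2.21692
b = Sxy/Sxx = -11.532/1673.2 = -0.006892
SSE = Syy − b·Sxy = 2.21692 − (-0.006892)·(-11.532) = 2.137439

2.1374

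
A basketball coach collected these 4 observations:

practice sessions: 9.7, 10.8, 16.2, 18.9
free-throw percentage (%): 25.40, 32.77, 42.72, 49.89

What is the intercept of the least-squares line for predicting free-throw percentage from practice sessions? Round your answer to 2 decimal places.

4.01

n = 4, Σx = 55.6, Σy = 150.78, Σxy = 2235.281, Σx² = 830.38
Sxx = Σx² − (Σx)²/n = 830.38 − 772.84 = 57.54
Sxy = Σxy − (Σx)(Σy)/n = 2235.281 − 2095.842 = 139.439
b = Sxy/Sxx = 139.439/57.54 = 2.423340
a = ȳ − b·x̄ = 37.695 − 2.423340·13.9 = 4.010570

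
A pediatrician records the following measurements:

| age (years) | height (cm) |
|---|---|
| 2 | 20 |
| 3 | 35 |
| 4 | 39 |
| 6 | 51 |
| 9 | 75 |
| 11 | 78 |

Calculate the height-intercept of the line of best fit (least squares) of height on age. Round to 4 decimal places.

n = 6, Σx = 35, Σy = 298, Σxy = 2140, Σx² = 267
Sxx = Σx² − (Σx)²/n = 267 − 204.166667 = 62.833333
Sxy = Σxy − (Σx)(Σy)/n = 2140 − 1738.333333 = 401.666667
b = Sxy/Sxx = 401.666667/62.833333 = 6.392573
a = ȳ − b·x̄ = 49.666667 − 6.392573·5.833333 = 12.376658

12.3767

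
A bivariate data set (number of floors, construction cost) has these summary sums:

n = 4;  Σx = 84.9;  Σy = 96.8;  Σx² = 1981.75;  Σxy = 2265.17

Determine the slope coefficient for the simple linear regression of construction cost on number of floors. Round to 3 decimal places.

Sxx = Σx² − (Σx)²/n = 1981.75 − 1802.0025 = 179.7475
Sxy = Σxy − (Σx)(Σy)/n = 2265.17 − 2054.58 = 210.59
b = Sxy/Sxx = 210.59/179.7475 = 1.171588

1.172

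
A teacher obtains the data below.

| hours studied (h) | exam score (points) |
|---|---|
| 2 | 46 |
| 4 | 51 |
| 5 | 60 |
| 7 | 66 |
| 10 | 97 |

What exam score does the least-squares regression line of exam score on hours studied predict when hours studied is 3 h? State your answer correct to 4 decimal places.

47.5054

n = 5, Σx = 28, Σy = 320, Σxy = 2028, Σx² = 194
Sxx = Σx² − (Σx)²/n = 194 − 156.8 = 37.2
Sxy = Σxy − (Σx)(Σy)/n = 2028 − 1792 = 236
b = Sxy/Sxx = 236/37.2 = 6.344086
a = ȳ − b·x̄ = 64 − 6.344086·5.6 = 28.473118
ŷ(3) = a + b·3 = 28.473118 + 6.344086·3 = 47.505376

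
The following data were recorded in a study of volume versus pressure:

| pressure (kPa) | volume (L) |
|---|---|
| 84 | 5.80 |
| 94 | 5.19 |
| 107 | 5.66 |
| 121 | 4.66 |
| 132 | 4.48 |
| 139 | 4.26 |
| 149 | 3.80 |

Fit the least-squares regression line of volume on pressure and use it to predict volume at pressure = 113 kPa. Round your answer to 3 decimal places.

n = 7, Σx = 826, Σy = 33.85, Σxy = 3894.24, Σx² = 100928
Sxx = Σx² − (Σx)²/n = 100928 − 97468 = 3460
Sxy = Σxy − (Σx)(Σy)/n = 3894.24 − 3994.3 = -100.06
b = Sxy/Sxx = -100.06/3460 = -0.028919
a = ȳ − b·x̄ = 4.835714 − (-0.028919)·118 = 8.248165
ŷ(113) = a + b·113 = 8.248165 + (-0.028919)·113 = 4.980310

4.980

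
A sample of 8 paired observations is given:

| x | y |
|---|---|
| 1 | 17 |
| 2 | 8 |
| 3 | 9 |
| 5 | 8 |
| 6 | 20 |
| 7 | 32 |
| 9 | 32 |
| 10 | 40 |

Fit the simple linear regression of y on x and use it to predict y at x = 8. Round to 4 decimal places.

29.2690

n = 8, Σx = 43, Σy = 166, Σxy = 1132, Σx² = 305
Sxx = Σx² − (Σx)²/n = 305 − 231.125 = 73.875
Sxy = Σxy − (Σx)(Σy)/n = 1132 − 892.25 = 239.75
b = Sxy/Sxx = 239.75/73.875 = 3.245347
a = ȳ − b·x̄ = 20.75 − 3.245347·5.375 = 3.306261
ŷ(8) = a + b·8 = 3.306261 + 3.245347·8 = 29.269036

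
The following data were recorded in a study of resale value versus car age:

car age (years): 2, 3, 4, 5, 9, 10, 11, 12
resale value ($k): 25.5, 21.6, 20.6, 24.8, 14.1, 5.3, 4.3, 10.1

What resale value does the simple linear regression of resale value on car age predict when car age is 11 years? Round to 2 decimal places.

n = 8, Σx = 56, Σy = 126.3, Σxy = 670.6, Σx² = 500
Sxx = Σx² − (Σx)²/n = 500 − 392 = 108
Sxy = Σxy − (Σx)(Σy)/n = 670.6 − 884.1 = -213.5
b = Sxy/Sxx = -213.5/108 = -1.976852
a = ȳ − b·x̄ = 15.7875 − (-1.976852)·7 = 29.625463
ŷ(11) = a + b·11 = 29.625463 + (-1.976852)·11 = 7.880093

7.88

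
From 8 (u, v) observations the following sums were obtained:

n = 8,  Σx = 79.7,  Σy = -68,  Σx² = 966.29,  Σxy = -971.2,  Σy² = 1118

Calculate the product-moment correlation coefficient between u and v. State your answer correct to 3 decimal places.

Sxx = Σx² − (Σx)²/n = 966.29 − 794.01125 = 172.27875
Sxy = Σxy − (Σx)(Σy)/n = -971.2 − (-677.45) = -293.75
Syy = Σy² − (Σy)²/n = 1118 − 578 = 540
r = Sxy/√(Sxx·Syy) = -293.75/√(93030.525) = -293.75/305.009057 = -0.963086

-0.963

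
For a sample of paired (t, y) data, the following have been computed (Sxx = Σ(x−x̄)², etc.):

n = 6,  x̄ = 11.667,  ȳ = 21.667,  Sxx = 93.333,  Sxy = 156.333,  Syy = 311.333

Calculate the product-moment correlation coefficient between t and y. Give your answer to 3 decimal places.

0.917

r = Sxy/√(Sxx·Syy) = 156.333/√(29057.642889) = 156.333/170.463025 = 0.917108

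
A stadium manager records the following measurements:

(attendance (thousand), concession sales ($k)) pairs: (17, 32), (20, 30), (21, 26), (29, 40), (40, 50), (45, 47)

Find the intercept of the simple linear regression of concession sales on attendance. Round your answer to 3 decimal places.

n = 6, Σx = 172, Σy = 225, Σxy = 6965, Σx² = 5596
Sxx = Σx² − (Σx)²/n = 5596 − 4930.666667 = 665.333333
Sxy = Σxy − (Σx)(Σy)/n = 6965 − 6450 = 515
b = Sxy/Sxx = 515/665.333333 = 0.774048
a = ȳ − b·x̄ = 37.5 − 0.774048·28.666667 = 15.310621

15.311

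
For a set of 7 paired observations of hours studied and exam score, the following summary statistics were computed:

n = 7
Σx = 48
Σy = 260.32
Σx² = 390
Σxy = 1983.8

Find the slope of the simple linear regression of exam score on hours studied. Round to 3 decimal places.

Sxx = Σx² − (Σx)²/n = 390 − 329.142857 = 60.857143
Sxy = Σxy − (Σx)(Σy)/n = 1983.8 − 1785.051429 = 198.748571
b = Sxy/Sxx = 198.748571/60.857143 = 3.265822

3.266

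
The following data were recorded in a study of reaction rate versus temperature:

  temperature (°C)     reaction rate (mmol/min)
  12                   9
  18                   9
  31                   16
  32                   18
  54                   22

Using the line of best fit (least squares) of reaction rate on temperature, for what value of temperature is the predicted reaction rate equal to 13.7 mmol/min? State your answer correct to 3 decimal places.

26.150

n = 5, Σx = 147, Σy = 74, Σxy = 2530, Σx² = 5369
Sxx = Σx² − (Σx)²/n = 5369 − 4321.8 = 1047.2
Sxy = Σxy − (Σx)(Σy)/n = 2530 − 2175.6 = 354.4
b = Sxy/Sxx = 354.4/1047.2 = 0.338426
a = ȳ − b·x̄ = 14.8 − 0.338426·29.4 = 4.850267
Set a + b·x = 13.7: x = (13.7 − 4.850267) / 0.338426 = 26.149661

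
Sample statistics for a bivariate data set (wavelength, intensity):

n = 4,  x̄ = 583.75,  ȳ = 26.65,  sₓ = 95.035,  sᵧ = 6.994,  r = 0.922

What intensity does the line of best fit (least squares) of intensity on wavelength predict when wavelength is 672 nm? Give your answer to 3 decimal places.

b = r · sᵧ/sₓ = 0.922 · 6.994/95.035 = 0.067854
a = ȳ − b·x̄ = 26.65 − 0.067854·583.75 = -12.959546
ŷ(672) = a + b·672 = -12.959546 + 0.067854·672 = 32.638081

32.638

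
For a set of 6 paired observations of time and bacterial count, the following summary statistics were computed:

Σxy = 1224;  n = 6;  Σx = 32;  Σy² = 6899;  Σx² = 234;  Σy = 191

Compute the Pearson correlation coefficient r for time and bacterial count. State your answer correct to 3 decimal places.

0.902

Sxx = Σx² − (Σx)²/n = 234 − 170.666667 = 63.333333
Sxy = Σxy − (Σx)(Σy)/n = 1224 − 1018.666667 = 205.333333
Syy = Σy² − (Σy)²/n = 6899 − 6080.166667 = 818.833333
r = Sxy/√(Sxx·Syy) = 205.333333/√(51859.444444) = 205.333333/227.726688 = 0.901666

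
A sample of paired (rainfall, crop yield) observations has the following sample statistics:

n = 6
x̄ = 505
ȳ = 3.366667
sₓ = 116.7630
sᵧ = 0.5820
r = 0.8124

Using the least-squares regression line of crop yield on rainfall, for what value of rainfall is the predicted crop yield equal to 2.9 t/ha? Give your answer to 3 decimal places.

389.756

b = r · sᵧ/sₓ = 0.8124 · 0.582/116.763 = 0.004049
a = ȳ − b·x̄ = 3.366667 − 0.004049·505 = 1.321734
Set a + b·x = 2.9: x = (2.9 − 1.321734) / 0.004049 = 389.755705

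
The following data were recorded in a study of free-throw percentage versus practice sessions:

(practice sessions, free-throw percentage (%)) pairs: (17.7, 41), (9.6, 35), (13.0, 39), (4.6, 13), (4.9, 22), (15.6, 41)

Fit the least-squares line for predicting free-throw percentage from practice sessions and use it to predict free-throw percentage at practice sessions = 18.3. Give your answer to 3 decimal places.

46.326

n = 6, Σx = 65.4, Σy = 191, Σxy = 2375.9, Σx² = 862.98
Sxx = Σx² − (Σx)²/n = 862.98 − 712.86 = 150.12
Sxy = Σxy − (Σx)(Σy)/n = 2375.9 − 2081.9 = 294
b = Sxy/Sxx = 294/150.12 = 1.958433
a = ȳ − b·x̄ = 31.833333 − 1.958433·10.9 = 10.486411
ŷ(18.3) = a + b·18.3 = 10.486411 + 1.958433·18.3 = 46.325739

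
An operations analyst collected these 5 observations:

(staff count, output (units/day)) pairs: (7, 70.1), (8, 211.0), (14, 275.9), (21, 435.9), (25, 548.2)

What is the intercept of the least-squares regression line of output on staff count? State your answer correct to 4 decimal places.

n = 5, Σx = 75, Σy = 1541.1, Σxy = 28900.2, Σx² = 1375
Sxx = Σx² − (Σx)²/n = 1375 − 1125 = 250
Sxy = Σxy − (Σx)(Σy)/n = 28900.2 − 23116.5 = 5783.7
b = Sxy/Sxx = 5783.7/250 = 23.1348
a = ȳ − b·x̄ = 308.22 − 23.1348·15 = -38.802

-38.8020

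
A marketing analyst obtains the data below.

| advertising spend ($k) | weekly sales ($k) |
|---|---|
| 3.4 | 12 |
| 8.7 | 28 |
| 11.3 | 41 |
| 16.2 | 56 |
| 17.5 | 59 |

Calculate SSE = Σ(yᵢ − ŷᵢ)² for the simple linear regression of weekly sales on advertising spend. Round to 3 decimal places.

9.726

n = 5, Σx = 57.1, Σy = 196, Σxy = 2687.4, Σx² = 783.63, Σy² = 9226
Sxx = Σx² − (Σx)²/n = 783.63 − 652.082 = 131.548
Sxy = Σxy − (Σx)(Σy)/n = 2687.4 − 2238.32 = 449.08
Syy = Σy² − (Σy)²/n = 9226 − 7683.2 = 1542.8
b = Sxy/Sxx = 449.08/131.548 = 3.413811
SSE = Syy − b·Sxy = 1542.8 − 3.413811·449.08 = 9.725788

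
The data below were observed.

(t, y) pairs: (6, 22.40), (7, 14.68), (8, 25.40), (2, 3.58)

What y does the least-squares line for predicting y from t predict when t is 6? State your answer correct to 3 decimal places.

17.330

n = 4, Σx = 23, Σy = 66.06, Σxy = 447.52, Σx² = 153
Sxx = Σx² − (Σx)²/n = 153 − 132.25 = 20.75
Sxy = Σxy − (Σx)(Σy)/n = 447.52 − 379.845 = 67.675
b = Sxy/Sxx = 67.675/20.75 = 3.261446
a = ȳ − b·x̄ = 16.515 − 3.261446·5.75 = -2.238313
ŷ(6) = a + b·6 = -2.238313 + 3.261446·6 = 17.330361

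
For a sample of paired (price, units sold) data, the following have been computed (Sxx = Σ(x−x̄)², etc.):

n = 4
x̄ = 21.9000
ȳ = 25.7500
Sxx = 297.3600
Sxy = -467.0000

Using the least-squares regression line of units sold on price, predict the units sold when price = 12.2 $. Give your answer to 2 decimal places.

40.98

b = Sxy/Sxx = -467/297.36 = -1.570487
a = ȳ − b·x̄ = 25.75 − (-1.570487)·21.9 = 60.143664
ŷ(12.2) = a + b·12.2 = 60.143664 + (-1.570487)·12.2 = 40.983723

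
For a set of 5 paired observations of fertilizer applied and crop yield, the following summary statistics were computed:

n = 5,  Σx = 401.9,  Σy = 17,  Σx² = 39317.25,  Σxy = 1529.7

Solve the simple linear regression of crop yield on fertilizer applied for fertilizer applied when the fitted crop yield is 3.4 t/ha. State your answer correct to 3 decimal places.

Sxx = Σx² − (Σx)²/n = 39317.25 − 32304.722 = 7012.528
Sxy = Σxy − (Σx)(Σy)/n = 1529.7 − 1366.46 = 163.24
b = Sxy/Sxx = 163.24/7012.528 = 0.023278
a = ȳ − b·x̄ = 3.4 − 0.023278·80.38 = 1.528887
Set a + b·x = 3.4: x = (3.4 − 1.528887) / 0.023278 = 80.38

80.380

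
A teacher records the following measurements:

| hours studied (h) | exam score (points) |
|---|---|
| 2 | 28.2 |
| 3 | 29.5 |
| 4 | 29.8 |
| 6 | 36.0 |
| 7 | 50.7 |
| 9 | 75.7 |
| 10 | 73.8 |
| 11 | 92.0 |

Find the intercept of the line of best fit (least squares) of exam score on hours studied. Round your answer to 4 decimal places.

n = 8, Σx = 52, Σy = 415.7, Σxy = 3266.3, Σx² = 416
Sxx = Σx² − (Σx)²/n = 416 − 338 = 78
Sxy = Σxy − (Σx)(Σy)/n = 3266.3 − 2702.05 = 564.25
b = Sxy/Sxx = 564.25/78 = 7.233974
a = ȳ − b·x̄ = 51.9625 − 7.233974·6.5 = 4.941667

4.9417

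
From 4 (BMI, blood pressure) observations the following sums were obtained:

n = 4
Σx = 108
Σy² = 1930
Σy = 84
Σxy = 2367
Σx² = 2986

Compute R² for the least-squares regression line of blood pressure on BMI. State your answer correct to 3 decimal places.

0.843

Sxx = Σx² − (Σx)²/n = 2986 − 2916 = 70
Sxy = Σxy − (Σx)(Σy)/n = 2367 − 2268 = 99
Syy = Σy² − (Σy)²/n = 1930 − 1764 = 166
R² = Sxy²/(Sxx·Syy) = (99)²/(70·166) = 0.843460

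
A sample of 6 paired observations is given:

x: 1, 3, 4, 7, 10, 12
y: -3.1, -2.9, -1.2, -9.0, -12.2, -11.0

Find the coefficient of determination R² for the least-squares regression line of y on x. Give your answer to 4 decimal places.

0.8105

n = 6, Σx = 37, Σy = -39.4, Σxy = -333.6, Σx² = 319, Σy² = 370.3
Sxx = Σx² − (Σx)²/n = 319 − 228.166667 = 90.833333
Sxy = Σxy − (Σx)(Σy)/n = -333.6 − (-242.966667) = -90.633333
Syy = Σy² − (Σy)²/n = 370.3 − 258.726667 = 111.573333
R² = Sxy²/(Sxx·Syy) = (-90.633333)²/(90.833333·111.573333) = 0.810532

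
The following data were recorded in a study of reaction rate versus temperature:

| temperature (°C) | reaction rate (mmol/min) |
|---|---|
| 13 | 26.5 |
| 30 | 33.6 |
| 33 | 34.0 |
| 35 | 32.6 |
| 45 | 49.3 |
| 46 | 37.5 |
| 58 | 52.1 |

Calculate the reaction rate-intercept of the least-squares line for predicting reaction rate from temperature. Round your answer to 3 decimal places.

n = 7, Σx = 260, Σy = 265.6, Σxy = 10580.8, Σx² = 10888
Sxx = Σx² − (Σx)²/n = 10888 − 9657.142857 = 1230.857143
Sxy = Σxy − (Σx)(Σy)/n = 10580.8 − 9865.142857 = 715.657143
b = Sxy/Sxx = 715.657143/1230.857143 = 0.581430
a = ȳ − b·x̄ = 37.942857 − 0.581430·37.142857 = 16.346890

16.347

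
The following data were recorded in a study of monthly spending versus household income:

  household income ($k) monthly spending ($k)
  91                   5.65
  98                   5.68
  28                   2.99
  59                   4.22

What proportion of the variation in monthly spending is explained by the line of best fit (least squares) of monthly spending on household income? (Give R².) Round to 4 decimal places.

n = 4, Σx = 276, Σy = 18.54, Σxy = 1403.49, Σx² = 22150, Σy² = 90.9334
Sxx = Σx² − (Σx)²/n = 22150 − 19044 = 3106
Sxy = Σxy − (Σx)(Σy)/n = 1403.49 − 1279.26 = 124.23
Syy = Σy² − (Σy)²/n = 90.9334 − 85.9329 = 5.0005
R² = Sxy²/(Sxx·Syy) = (124.23)²/(3106·5.0005) = 0.993661

0.9937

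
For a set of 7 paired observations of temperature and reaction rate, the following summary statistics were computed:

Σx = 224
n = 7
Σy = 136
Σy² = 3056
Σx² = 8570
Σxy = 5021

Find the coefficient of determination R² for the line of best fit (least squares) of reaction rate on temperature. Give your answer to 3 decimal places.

Sxx = Σx² − (Σx)²/n = 8570 − 7168 = 1402
Sxy = Σxy − (Σx)(Σy)/n = 5021 − 4352 = 669
Syy = Σy² − (Σy)²/n = 3056 − 2642.285714 = 413.714286
R² = Sxy²/(Sxx·Syy) = (669)²/(1402·413.714286) = 0.771620

0.772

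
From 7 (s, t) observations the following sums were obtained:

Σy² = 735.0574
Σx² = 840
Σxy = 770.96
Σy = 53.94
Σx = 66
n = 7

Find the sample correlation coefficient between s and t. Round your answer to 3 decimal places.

Sxx = Σx² − (Σx)²/n = 840 − 622.285714 = 217.714286
Sxy = Σxy − (Σx)(Σy)/n = 770.96 − 508.577143 = 262.382857
Syy = Σy² − (Σy)²/n = 735.0574 − 415.646229 = 319.411171
r = Sxy/√(Sxx·Syy) = 262.382857/√(69540.375037) = 262.382857/263.705091 = 0.994986

0.995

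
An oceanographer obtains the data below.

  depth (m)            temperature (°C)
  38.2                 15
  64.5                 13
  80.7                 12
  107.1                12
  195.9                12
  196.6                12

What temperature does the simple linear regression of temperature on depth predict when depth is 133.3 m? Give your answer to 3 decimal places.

12.432

n = 6, Σx = 683, Σy = 76, Σxy = 8375.1, Σx² = 100630.76
Sxx = Σx² − (Σx)²/n = 100630.76 − 77748.166667 = 22882.593333
Sxy = Σxy − (Σx)(Σy)/n = 8375.1 − 8651.333333 = -276.233333
b = Sxy/Sxx = -276.233333/22882.593333 = -0.012072
a = ȳ − b·x̄ = 12.666667 − (-0.012072)·113.833333 = 14.040836
ŷ(133.3) = a + b·133.3 = 14.040836 + (-0.012072)·133.3 = 12.431670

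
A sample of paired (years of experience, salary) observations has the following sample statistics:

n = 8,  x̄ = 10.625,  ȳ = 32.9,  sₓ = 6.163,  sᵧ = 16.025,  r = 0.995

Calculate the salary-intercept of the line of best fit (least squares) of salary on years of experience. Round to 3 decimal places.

b = r · sᵧ/sₓ = 0.995 · 16.025/6.163 = 2.587194
a = ȳ − b·x̄ = 32.9 − 2.587194·10.625 = 5.411067

5.411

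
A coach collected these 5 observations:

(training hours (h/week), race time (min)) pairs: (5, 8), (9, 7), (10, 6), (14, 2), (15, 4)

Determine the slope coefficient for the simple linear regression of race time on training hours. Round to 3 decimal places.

-0.540

n = 5, Σx = 53, Σy = 27, Σxy = 251, Σx² = 627
Sxx = Σx² − (Σx)²/n = 627 − 561.8 = 65.2
Sxy = Σxy − (Σx)(Σy)/n = 251 − 286.2 = -35.2
b = Sxy/Sxx = -35.2/65.2 = -0.539877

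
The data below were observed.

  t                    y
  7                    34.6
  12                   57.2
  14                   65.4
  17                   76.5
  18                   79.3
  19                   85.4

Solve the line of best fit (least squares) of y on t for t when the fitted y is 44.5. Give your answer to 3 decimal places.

n = 6, Σx = 87, Σy = 398.4, Σxy = 6194.7, Σx² = 1363
Sxx = Σx² − (Σx)²/n = 1363 − 1261.5 = 101.5
Sxy = Σxy − (Σx)(Σy)/n = 6194.7 − 5776.8 = 417.9
b = Sxy/Sxx = 417.9/101.5 = 4.117241
a = ȳ − b·x̄ = 66.4 − 4.117241·14.5 = 6.7
Set a + b·x = 44.5: x = (44.5 − 6.7) / 4.117241 = 9.180905

9.181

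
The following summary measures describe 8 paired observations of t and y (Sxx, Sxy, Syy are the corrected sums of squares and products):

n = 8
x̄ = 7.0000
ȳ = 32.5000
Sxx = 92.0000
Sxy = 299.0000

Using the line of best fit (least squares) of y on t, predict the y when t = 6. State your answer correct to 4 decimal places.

b = Sxy/Sxx = 299/92 = 3.25
a = ȳ − b·x̄ = 32.5 − 3.25·7 = 9.75
ŷ(6) = a + b·6 = 9.75 + 3.25·6 = 29.25

29.2500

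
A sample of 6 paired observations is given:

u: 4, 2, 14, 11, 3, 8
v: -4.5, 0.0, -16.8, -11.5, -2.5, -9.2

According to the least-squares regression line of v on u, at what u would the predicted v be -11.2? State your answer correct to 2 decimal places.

9.94

n = 6, Σx = 42, Σy = -44.5, Σxy = -460.8, Σx² = 410
Sxx = Σx² − (Σx)²/n = 410 − 294 = 116
Sxy = Σxy − (Σx)(Σy)/n = -460.8 − (-311.5) = -149.3
b = Sxy/Sxx = -149.3/116 = -1.287069
a = ȳ − b·x̄ = -7.416667 − (-1.287069)·7 = 1.592816
Set a + b·x = -11.2: x = (-11.2 − 1.592816) / (-1.287069) = 9.939495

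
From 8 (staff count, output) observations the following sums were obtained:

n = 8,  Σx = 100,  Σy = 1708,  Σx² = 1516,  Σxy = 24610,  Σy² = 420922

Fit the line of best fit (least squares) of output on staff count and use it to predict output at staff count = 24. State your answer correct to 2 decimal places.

Sxx = Σx² − (Σx)²/n = 1516 − 1250 = 266
Sxy = Σxy − (Σx)(Σy)/n = 24610 − 21350 = 3260
b = Sxy/Sxx = 3260/266 = 12.255639
a = ȳ − b·x̄ = 213.5 − 12.255639·12.5 = 60.304511
ŷ(24) = a + b·24 = 60.304511 + 12.255639·24 = 354.439850

354.44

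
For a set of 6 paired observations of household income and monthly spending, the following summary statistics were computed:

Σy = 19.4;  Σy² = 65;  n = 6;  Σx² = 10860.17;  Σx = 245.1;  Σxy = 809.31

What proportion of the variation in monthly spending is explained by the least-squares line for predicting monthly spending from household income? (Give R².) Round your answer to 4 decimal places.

0.1468

Sxx = Σx² − (Σx)²/n = 10860.17 − 10012.335 = 847.835
Sxy = Σxy − (Σx)(Σy)/n = 809.31 − 792.49 = 16.82
Syy = Σy² − (Σy)²/n = 65 − 62.726667 = 2.273333
R² = Sxy²/(Sxx·Syy) = (16.82)²/(847.835·2.273333) = 0.146784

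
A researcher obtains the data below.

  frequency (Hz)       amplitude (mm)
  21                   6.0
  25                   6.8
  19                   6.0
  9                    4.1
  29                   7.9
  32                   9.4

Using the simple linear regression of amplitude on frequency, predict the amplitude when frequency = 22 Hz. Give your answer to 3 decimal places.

n = 6, Σx = 135, Σy = 40.2, Σxy = 976.8, Σx² = 3373
Sxx = Σx² − (Σx)²/n = 3373 − 3037.5 = 335.5
Sxy = Σxy − (Σx)(Σy)/n = 976.8 − 904.5 = 72.3
b = Sxy/Sxx = 72.3/335.5 = 0.215499
a = ȳ − b·x̄ = 6.7 − 0.215499·22.5 = 1.851267
ŷ(22) = a + b·22 = 1.851267 + 0.215499·22 = 6.592250

6.592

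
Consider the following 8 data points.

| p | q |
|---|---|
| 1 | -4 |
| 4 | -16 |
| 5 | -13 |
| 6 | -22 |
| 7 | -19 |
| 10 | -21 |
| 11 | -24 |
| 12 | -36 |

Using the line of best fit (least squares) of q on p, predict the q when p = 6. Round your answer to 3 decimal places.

n = 8, Σx = 56, Σy = -155, Σxy = -1304, Σx² = 492
Sxx = Σx² − (Σx)²/n = 492 − 392 = 100
Sxy = Σxy − (Σx)(Σy)/n = -1304 − (-1085) = -219
b = Sxy/Sxx = -219/100 = -2.19
a = ȳ − b·x̄ = -19.375 − (-2.19)·7 = -4.045
ŷ(6) = a + b·6 = -4.045 + (-2.19)·6 = -17.185

-17.185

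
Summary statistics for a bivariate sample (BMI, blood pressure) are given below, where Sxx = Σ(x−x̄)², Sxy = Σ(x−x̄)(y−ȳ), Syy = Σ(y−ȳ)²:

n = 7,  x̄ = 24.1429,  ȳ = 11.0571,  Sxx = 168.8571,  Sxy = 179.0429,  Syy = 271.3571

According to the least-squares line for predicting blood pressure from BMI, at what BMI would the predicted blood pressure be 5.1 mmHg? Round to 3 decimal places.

18.525

b = Sxy/Sxx = 179.0429/168.8571 = 1.060322
a = ȳ − b·x̄ = 11.0571 − 1.060322·24.1429 = -14.542148
Set a + b·x = 5.1: x = (5.1 − (-14.542148)) / 1.060322 = 18.524701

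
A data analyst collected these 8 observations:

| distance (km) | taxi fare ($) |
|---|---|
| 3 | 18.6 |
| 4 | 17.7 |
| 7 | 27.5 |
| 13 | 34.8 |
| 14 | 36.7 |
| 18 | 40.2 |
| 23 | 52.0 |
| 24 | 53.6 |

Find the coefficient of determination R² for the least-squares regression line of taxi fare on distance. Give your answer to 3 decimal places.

0.984

n = 8, Σx = 106, Σy = 281.1, Σxy = 4491.3, Σx² = 1868, Σy² = 11166.43
Sxx = Σx² − (Σx)²/n = 1868 − 1404.5 = 463.5
Sxy = Σxy − (Σx)(Σy)/n = 4491.3 − 3724.575 = 766.725
Syy = Σy² − (Σy)²/n = 11166.43 − 9877.15125 = 1289.27875
R² = Sxy²/(Sxx·Syy) = (766.725)²/(463.5·1289.27875) = 0.983745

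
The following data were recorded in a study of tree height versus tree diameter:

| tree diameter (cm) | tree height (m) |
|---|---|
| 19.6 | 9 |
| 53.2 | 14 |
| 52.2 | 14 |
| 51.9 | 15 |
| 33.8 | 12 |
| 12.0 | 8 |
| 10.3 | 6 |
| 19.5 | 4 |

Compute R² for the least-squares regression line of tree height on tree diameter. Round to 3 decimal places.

n = 8, Σx = 252.5, Σy = 82, Σxy = 3071.9, Σx² = 10405.63, Σy² = 958
Sxx = Σx² − (Σx)²/n = 10405.63 − 7969.53125 = 2436.09875
Sxy = Σxy − (Σx)(Σy)/n = 3071.9 − 2588.125 = 483.775
Syy = Σy² − (Σy)²/n = 958 − 840.5 = 117.5
R² = Sxy²/(Sxx·Syy) = (483.775)²/(2436.09875·117.5) = 0.817625

0.818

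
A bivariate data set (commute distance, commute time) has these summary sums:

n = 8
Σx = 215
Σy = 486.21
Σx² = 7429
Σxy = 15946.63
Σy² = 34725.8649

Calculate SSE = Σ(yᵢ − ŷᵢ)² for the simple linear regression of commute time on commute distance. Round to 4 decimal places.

152.5199

Sxx = Σx² − (Σx)²/n = 7429 − 5778.125 = 1650.875
Sxy = Σxy − (Σx)(Σy)/n = 15946.63 − 13066.89375 = 2879.73625
Syy = Σy² − (Σy)²/n = 34725.8649 − 29550.020512 = 5175.844388
b = Sxy/Sxx = 2879.73625/1650.875 = 1.744370
SSE = Syy − b·Sxy = 5175.844388 − 1.744370·2879.73625 = 152.519866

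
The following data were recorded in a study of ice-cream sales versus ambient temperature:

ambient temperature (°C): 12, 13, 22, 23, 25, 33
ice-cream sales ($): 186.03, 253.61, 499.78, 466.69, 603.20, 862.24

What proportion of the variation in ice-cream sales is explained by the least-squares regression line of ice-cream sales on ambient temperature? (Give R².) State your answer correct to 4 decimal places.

n = 6, Σx = 128, Σy = 2871.55, Σxy = 70792.24, Σx² = 3040, Σy² = 1673812.8551
Sxx = Σx² − (Σx)²/n = 3040 − 2730.666667 = 309.333333
Sxy = Σxy − (Σx)(Σy)/n = 70792.24 − 61259.733333 = 9532.506667
Syy = Σy² − (Σy)²/n = 1673812.8551 − 1374299.900417 = 299512.954683
R² = Sxy²/(Sxx·Syy) = (9532.506667)²/(309.333333·299512.954683) = 0.980781

0.9808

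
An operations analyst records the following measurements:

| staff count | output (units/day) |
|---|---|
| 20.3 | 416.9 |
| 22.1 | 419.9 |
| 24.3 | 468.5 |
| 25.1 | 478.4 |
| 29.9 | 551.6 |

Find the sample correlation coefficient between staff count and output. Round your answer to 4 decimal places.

n = 5, Σx = 121.7, Σy = 2335.3, Σxy = 57628.09, Σx² = 3015.01, Σy² = 1102742.99
Sxx = Σx² − (Σx)²/n = 3015.01 − 2962.178 = 52.832
Sxy = Σxy − (Σx)(Σy)/n = 57628.09 − 56841.202 = 786.888
Syy = Σy² − (Σy)²/n = 1102742.99 − 1090725.218 = 12017.772
r = Sxy/√(Sxx·Syy) = 786.888/√(634922.930304) = 786.888/796.820513 = 0.987535

0.9875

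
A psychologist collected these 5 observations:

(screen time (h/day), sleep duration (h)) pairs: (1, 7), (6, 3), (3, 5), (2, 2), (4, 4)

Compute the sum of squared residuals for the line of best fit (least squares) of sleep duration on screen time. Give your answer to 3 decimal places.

n = 5, Σx = 16, Σy = 21, Σxy = 60, Σx² = 66, Σy² = 103
Sxx = Σx² − (Σx)²/n = 66 − 51.2 = 14.8
Sxy = Σxy − (Σx)(Σy)/n = 60 − 67.2 = -7.2
Syy = Σy² − (Σy)²/n = 103 − 88.2 = 14.8
b = Sxy/Sxx = -7.2/14.8 = -0.486486
SSE = Syy − b·Sxy = 14.8 − (-0.486486)·(-7.2) = 11.297297

11.297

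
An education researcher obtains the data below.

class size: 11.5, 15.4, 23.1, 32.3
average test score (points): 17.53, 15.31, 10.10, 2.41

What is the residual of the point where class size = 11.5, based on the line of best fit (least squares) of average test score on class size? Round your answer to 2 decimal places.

-0.43

n = 4, Σx = 82.3, Σy = 45.35, Σxy = 748.522, Σx² = 1946.31
Sxx = Σx² − (Σx)²/n = 1946.31 − 1693.3225 = 252.9875
Sxy = Σxy − (Σx)(Σy)/n = 748.522 − 933.07625 = -184.55425
b = Sxy/Sxx = -184.55425/252.9875 = -0.729499
a = ȳ − b·x̄ = 11.3375 − (-0.729499)·20.575 = 26.346952
ŷ(11.5) = 26.346952 + (-0.729499)·11.5 = 17.957708
residual = y − ŷ = 17.53 − 17.957708 = -0.427708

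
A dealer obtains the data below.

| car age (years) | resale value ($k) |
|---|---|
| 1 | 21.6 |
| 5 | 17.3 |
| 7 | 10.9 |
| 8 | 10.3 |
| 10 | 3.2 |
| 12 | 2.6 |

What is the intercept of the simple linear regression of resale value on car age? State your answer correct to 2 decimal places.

n = 6, Σx = 43, Σy = 65.9, Σxy = 330, Σx² = 383
Sxx = Σx² − (Σx)²/n = 383 − 308.166667 = 74.833333
Sxy = Σxy − (Σx)(Σy)/n = 330 − 472.283333 = -142.283333
b = Sxy/Sxx = -142.283333/74.833333 = -1.901336
a = ȳ − b·x̄ = 10.983333 − (-1.901336)·7.166667 = 24.609577

24.61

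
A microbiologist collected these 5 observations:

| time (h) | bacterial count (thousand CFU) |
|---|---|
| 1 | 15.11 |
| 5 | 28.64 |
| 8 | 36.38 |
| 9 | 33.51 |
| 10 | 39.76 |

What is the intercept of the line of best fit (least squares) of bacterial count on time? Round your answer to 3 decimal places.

13.795

n = 5, Σx = 33, Σy = 153.4, Σxy = 1148.54, Σx² = 271
Sxx = Σx² − (Σx)²/n = 271 − 217.8 = 53.2
Sxy = Σxy − (Σx)(Σy)/n = 1148.54 − 1012.44 = 136.1
b = Sxy/Sxx = 136.1/53.2 = 2.558271
a = ȳ − b·x̄ = 30.68 − 2.558271·6.6 = 13.795414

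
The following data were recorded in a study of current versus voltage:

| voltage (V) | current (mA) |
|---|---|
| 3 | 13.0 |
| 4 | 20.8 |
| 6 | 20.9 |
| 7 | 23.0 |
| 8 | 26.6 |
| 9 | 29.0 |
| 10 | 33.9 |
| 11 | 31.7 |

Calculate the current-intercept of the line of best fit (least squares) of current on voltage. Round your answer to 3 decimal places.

8.132

n = 8, Σx = 58, Σy = 198.9, Σxy = 1570.1, Σx² = 476
Sxx = Σx² − (Σx)²/n = 476 − 420.5 = 55.5
Sxy = Σxy − (Σx)(Σy)/n = 1570.1 − 1442.025 = 128.075
b = Sxy/Sxx = 128.075/55.5 = 2.307658
a = ȳ − b·x̄ = 24.8625 − 2.307658·7.25 = 8.131982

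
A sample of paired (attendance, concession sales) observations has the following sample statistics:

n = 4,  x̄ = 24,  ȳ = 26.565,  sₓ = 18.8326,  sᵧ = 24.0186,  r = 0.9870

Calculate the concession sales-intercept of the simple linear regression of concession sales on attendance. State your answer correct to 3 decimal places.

-3.646

b = r · sᵧ/sₓ = 0.987 · 24.0186/18.8326 = 1.258794
a = ȳ − b·x̄ = 26.565 − 1.258794·24 = -3.646049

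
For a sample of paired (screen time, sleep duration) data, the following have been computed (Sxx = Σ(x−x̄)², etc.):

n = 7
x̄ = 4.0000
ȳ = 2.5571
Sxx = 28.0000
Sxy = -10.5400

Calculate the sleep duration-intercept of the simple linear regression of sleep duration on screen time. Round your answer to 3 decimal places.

4.063

b = Sxy/Sxx = -10.54/28 = -0.376429
a = ȳ − b·x̄ = 2.5571 − (-0.376429)·4 = 4.062814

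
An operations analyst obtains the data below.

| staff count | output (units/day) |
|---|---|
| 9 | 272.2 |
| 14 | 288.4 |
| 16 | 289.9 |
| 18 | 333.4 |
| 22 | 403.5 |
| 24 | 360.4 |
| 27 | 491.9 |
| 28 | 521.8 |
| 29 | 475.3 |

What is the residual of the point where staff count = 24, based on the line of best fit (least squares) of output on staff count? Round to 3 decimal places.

-62.584

n = 9, Σx = 187, Σy = 3436.8, Σxy = 76329, Σx² = 4271
Sxx = Σx² − (Σx)²/n = 4271 − 3885.444444 = 385.555556
Sxy = Σxy − (Σx)(Σy)/n = 76329 − 71409.066667 = 4919.933333
b = Sxy/Sxx = 4919.933333/385.555556 = 12.760634
a = ȳ − b·x̄ = 381.866667 − 12.760634·20.777778 = 116.729049
ŷ(24) = 116.729049 + 12.760634·24 = 422.984265
residual = y − ŷ = 360.4 − 422.984265 = -62.584265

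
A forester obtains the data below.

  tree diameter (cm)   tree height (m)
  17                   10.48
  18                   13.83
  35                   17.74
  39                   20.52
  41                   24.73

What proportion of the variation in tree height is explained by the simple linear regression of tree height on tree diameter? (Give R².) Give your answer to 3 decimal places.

0.882

n = 5, Σx = 150, Σy = 87.3, Σxy = 2862.21, Σx² = 5040, Σy² = 1648.4502
Sxx = Σx² − (Σx)²/n = 5040 − 4500 = 540
Sxy = Σxy − (Σx)(Σy)/n = 2862.21 − 2619 = 243.21
Syy = Σy² − (Σy)²/n = 1648.4502 − 1524.258 = 124.1922
R² = Sxy²/(Sxx·Syy) = (243.21)²/(540·124.1922) = 0.882013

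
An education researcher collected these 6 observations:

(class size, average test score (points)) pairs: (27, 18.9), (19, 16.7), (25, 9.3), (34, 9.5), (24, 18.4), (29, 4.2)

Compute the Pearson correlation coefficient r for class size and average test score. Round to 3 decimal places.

-0.535

n = 6, Σx = 158, Σy = 77, Σxy = 1946.5, Σx² = 4288, Σy² = 1169.04
Sxx = Σx² − (Σx)²/n = 4288 − 4160.666667 = 127.333333
Sxy = Σxy − (Σx)(Σy)/n = 1946.5 − 2027.666667 = -81.166667
Syy = Σy² − (Σy)²/n = 1169.04 − 988.166667 = 180.873333
r = Sxy/√(Sxx·Syy) = -81.166667/√(23031.204444) = -81.166667/151.760352 = -0.534834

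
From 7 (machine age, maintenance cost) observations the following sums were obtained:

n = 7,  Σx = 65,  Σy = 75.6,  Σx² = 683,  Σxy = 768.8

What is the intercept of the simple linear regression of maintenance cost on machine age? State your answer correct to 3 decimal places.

2.991

Sxx = Σx² − (Σx)²/n = 683 − 603.571429 = 79.428571
Sxy = Σxy − (Σx)(Σy)/n = 768.8 − 702 = 66.8
b = Sxy/Sxx = 66.8/79.428571 = 0.841007
a = ȳ − b·x̄ = 10.8 − 0.841007·9.285714 = 2.990647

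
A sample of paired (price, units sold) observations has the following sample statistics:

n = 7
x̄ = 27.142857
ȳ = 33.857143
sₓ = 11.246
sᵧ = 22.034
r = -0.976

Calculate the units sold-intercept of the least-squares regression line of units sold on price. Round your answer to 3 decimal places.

b = r · sᵧ/sₓ = -0.976 · 22.034/11.246 = -1.912252
a = ȳ − b·x̄ = 33.857143 − (-1.912252)·27.142857 = 85.761121

85.761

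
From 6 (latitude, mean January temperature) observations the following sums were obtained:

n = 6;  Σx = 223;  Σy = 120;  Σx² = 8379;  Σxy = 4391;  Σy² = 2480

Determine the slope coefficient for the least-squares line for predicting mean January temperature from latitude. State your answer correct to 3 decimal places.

Sxx = Σx² − (Σx)²/n = 8379 − 8288.166667 = 90.833333
Sxy = Σxy − (Σx)(Σy)/n = 4391 − 4460 = -69
b = Sxy/Sxx = -69/90.833333 = -0.759633

-0.760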